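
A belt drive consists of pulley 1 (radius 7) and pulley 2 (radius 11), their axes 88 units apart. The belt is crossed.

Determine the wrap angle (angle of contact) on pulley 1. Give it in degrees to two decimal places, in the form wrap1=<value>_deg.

wrap1=203.61_deg

crossed belt: β = asin((r1+r2)/C) = asin(18/88) = 11.8029°
wrap1 = wrap2 = π + 2β = 203.6058°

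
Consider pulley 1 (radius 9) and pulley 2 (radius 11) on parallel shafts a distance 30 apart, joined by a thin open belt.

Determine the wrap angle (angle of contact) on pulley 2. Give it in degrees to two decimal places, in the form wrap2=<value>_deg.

wrap2=187.65_deg

open belt: β = asin((r2−r1)/C) = asin(2/30) = 3.8226°
wrap1 = π − 2β = 172.3549°
wrap2 = π + 2β = 187.6451°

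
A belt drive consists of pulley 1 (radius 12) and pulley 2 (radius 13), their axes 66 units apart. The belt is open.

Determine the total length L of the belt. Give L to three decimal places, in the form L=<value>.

L=210.555

open belt: β = asin((r2−r1)/C) = asin(1/66) = 0.8682°
wrap1 = π − 2β = 178.2637°
wrap2 = π + 2β = 181.7363°
tangent length = C·cosβ = 65.9924
L = r1·wrap1 + r2·wrap2 + 2·C·cosβ = 12·3.1113 + 13·3.1719 + 2·65.9924 = 210.5550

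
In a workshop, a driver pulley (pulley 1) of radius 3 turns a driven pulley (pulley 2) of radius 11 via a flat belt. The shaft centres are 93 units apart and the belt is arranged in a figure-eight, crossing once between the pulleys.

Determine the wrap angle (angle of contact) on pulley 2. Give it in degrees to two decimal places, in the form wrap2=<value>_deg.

crossed belt: β = asin((r1+r2)/C) = asin(14/93) = 8.6581°
wrap1 = wrap2 = π + 2β = 197.3162°

wrap2=197.32_deg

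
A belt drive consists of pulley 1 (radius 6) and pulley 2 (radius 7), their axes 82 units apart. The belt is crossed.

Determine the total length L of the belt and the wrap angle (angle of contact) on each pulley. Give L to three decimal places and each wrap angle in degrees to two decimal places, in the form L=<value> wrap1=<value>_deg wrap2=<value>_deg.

crossed belt: β = asin((r1+r2)/C) = asin(13/82) = 9.1220°
wrap1 = wrap2 = π + 2β = 198.2439°
tangent length = C·cosβ = 80.9630
L = (r1+r2)·wrap + 2·C·cosβ = 13·3.4600 + 2·80.9630 = 206.9060

L=206.906 wrap1=198.24_deg wrap2=198.24_deg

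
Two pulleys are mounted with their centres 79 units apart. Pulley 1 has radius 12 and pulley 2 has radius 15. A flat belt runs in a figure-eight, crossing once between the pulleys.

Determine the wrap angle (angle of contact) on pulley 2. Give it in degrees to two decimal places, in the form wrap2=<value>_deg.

crossed belt: β = asin((r1+r2)/C) = asin(27/79) = 19.9849°
wrap1 = wrap2 = π + 2β = 219.9698°

wrap2=219.97_deg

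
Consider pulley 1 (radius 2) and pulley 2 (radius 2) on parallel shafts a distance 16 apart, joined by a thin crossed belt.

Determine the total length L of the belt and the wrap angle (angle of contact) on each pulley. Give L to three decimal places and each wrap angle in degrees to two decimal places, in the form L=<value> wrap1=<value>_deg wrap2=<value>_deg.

crossed belt: β = asin((r1+r2)/C) = asin(4/16) = 14.4775°
wrap1 = wrap2 = π + 2β = 208.9550°
tangent length = C·cosβ = 15.4919
L = (r1+r2)·wrap + 2·C·cosβ = 4·3.6470 + 2·15.4919 = 45.5717

L=45.572 wrap1=208.96_deg wrap2=208.96_deg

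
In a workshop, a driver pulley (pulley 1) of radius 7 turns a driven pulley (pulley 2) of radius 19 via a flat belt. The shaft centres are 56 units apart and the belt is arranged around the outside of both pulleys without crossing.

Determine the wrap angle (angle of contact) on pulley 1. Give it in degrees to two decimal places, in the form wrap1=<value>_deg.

wrap1=155.25_deg

open belt: β = asin((r2−r1)/C) = asin(12/56) = 12.3736°
wrap1 = π − 2β = 155.2527°
wrap2 = π + 2β = 204.7473°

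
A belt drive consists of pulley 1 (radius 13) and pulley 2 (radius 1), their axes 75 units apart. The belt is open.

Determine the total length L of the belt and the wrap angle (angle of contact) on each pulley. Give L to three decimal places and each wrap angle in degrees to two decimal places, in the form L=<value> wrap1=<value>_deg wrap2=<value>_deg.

open belt: β = asin((r2−r1)/C) = asin(-12/75) = -9.2069°
wrap1 = π − 2β = 198.4138°
wrap2 = π + 2β = 161.5862°
tangent length = C·cosβ = 74.0338
L = r1·wrap1 + r2·wrap2 + 2·C·cosβ = 13·3.4630 + 1·2.8202 + 2·74.0338 = 195.9064

L=195.906 wrap1=198.41_deg wrap2=161.59_deg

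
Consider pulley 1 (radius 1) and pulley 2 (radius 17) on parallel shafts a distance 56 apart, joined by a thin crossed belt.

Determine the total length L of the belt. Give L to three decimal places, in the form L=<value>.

crossed belt: β = asin((r1+r2)/C) = asin(18/56) = 18.7493°
wrap1 = wrap2 = π + 2β = 217.4987°
tangent length = C·cosβ = 53.0283
L = (r1+r2)·wrap + 2·C·cosβ = 18·3.7961 + 2·53.0283 = 174.3858

L=174.386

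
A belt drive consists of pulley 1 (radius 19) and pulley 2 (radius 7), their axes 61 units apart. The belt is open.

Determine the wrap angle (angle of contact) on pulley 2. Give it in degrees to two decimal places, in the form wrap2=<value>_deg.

open belt: β = asin((r2−r1)/C) = asin(-12/61) = -11.3453°
wrap1 = π − 2β = 202.6906°
wrap2 = π + 2β = 157.3094°

wrap2=157.31_deg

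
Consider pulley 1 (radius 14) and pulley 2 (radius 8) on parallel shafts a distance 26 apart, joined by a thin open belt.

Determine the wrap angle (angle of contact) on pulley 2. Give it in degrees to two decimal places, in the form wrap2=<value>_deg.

open belt: β = asin((r2−r1)/C) = asin(-6/26) = -13.3424°
wrap1 = π − 2β = 206.6847°
wrap2 = π + 2β = 153.3153°

wrap2=153.32_deg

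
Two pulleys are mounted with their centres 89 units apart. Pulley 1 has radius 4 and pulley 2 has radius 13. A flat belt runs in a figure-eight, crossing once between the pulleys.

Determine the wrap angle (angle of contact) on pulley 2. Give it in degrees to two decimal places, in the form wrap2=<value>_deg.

wrap2=202.02_deg

crossed belt: β = asin((r1+r2)/C) = asin(17/89) = 11.0118°
wrap1 = wrap2 = π + 2β = 202.0236°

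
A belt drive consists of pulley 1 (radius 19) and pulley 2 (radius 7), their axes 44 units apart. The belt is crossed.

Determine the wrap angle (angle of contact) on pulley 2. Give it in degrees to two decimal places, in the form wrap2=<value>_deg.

wrap2=252.44_deg

crossed belt: β = asin((r1+r2)/C) = asin(26/44) = 36.2215°
wrap1 = wrap2 = π + 2β = 252.4431°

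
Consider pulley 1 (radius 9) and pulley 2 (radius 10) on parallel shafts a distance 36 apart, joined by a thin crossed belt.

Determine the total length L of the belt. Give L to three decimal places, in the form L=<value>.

crossed belt: β = asin((r1+r2)/C) = asin(19/36) = 31.8554°
wrap1 = wrap2 = π + 2β = 243.7109°
tangent length = C·cosβ = 30.5778
L = (r1+r2)·wrap + 2·C·cosβ = 19·4.2536 + 2·30.5778 = 141.9731

L=141.973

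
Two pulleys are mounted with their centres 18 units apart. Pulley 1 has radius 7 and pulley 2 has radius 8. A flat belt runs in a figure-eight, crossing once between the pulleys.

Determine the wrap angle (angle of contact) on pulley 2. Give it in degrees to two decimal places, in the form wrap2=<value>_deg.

wrap2=292.89_deg

crossed belt: β = asin((r1+r2)/C) = asin(15/18) = 56.4427°
wrap1 = wrap2 = π + 2β = 292.8854°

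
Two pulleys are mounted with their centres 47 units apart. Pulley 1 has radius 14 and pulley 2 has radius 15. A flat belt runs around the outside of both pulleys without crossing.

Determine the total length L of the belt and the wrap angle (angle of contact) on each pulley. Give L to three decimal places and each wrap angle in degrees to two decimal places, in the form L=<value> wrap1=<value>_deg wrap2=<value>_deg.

open belt: β = asin((r2−r1)/C) = asin(1/47) = 1.2192°
wrap1 = π − 2β = 177.5617°
wrap2 = π + 2β = 182.4383°
tangent length = C·cosβ = 46.9894
L = r1·wrap1 + r2·wrap2 + 2·C·cosβ = 14·3.0990 + 15·3.1841 + 2·46.9894 = 185.1275

L=185.127 wrap1=177.56_deg wrap2=182.44_deg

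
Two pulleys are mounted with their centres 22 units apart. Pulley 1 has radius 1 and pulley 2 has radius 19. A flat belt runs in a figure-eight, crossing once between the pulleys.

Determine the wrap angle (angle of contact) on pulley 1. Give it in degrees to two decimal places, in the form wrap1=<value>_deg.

crossed belt: β = asin((r1+r2)/C) = asin(20/22) = 65.3800°
wrap1 = wrap2 = π + 2β = 310.7600°

wrap1=310.76_deg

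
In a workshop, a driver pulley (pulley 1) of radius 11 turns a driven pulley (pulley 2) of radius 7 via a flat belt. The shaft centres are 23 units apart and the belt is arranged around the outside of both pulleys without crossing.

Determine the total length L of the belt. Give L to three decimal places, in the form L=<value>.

open belt: β = asin((r2−r1)/C) = asin(-4/23) = -10.0154°
wrap1 = π − 2β = 200.0308°
wrap2 = π + 2β = 159.9692°
tangent length = C·cosβ = 22.6495
L = r1·wrap1 + r2·wrap2 + 2·C·cosβ = 11·3.4912 + 7·2.7920 + 2·22.6495 = 103.2461

L=103.246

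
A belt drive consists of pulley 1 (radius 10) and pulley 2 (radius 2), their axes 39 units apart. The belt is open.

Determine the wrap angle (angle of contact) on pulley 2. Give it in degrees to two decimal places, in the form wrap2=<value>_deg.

wrap2=156.33_deg

open belt: β = asin((r2−r1)/C) = asin(-8/39) = -11.8370°
wrap1 = π − 2β = 203.6740°
wrap2 = π + 2β = 156.3260°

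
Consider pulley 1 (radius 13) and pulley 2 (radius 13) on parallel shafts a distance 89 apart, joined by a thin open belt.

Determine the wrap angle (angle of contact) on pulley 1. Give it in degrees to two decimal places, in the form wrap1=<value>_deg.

open belt: β = asin((r2−r1)/C) = asin(0/89) = 0.0000°
wrap1 = π − 2β = 180.0000°
wrap2 = π + 2β = 180.0000°

wrap1=180.00_deg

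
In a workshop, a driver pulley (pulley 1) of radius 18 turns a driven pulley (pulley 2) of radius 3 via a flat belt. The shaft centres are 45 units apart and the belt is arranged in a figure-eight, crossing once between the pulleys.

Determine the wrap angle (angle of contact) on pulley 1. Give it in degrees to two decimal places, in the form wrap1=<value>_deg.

wrap1=235.64_deg

crossed belt: β = asin((r1+r2)/C) = asin(21/45) = 27.8181°
wrap1 = wrap2 = π + 2β = 235.6363°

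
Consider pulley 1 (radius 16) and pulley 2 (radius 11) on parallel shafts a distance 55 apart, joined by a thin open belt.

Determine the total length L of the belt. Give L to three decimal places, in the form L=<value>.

L=195.278

open belt: β = asin((r2−r1)/C) = asin(-5/55) = -5.2159°
wrap1 = π − 2β = 190.4318°
wrap2 = π + 2β = 169.5682°
tangent length = C·cosβ = 54.7723
L = r1·wrap1 + r2·wrap2 + 2·C·cosβ = 16·3.3237 + 11·2.9595 + 2·54.7723 = 195.2779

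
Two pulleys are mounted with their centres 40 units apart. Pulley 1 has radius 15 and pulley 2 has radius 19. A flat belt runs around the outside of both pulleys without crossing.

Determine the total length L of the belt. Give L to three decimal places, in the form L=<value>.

L=187.214

open belt: β = asin((r2−r1)/C) = asin(4/40) = 5.7392°
wrap1 = π − 2β = 168.5217°
wrap2 = π + 2β = 191.4783°
tangent length = C·cosβ = 39.7995
L = r1·wrap1 + r2·wrap2 + 2·C·cosβ = 15·2.9413 + 19·3.3419 + 2·39.7995 = 187.2145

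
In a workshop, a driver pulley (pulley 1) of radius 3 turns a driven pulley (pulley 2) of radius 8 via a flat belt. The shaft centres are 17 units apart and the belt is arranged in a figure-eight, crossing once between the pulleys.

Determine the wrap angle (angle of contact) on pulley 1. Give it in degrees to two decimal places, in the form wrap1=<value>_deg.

crossed belt: β = asin((r1+r2)/C) = asin(11/17) = 40.3202°
wrap1 = wrap2 = π + 2β = 260.6404°

wrap1=260.64_deg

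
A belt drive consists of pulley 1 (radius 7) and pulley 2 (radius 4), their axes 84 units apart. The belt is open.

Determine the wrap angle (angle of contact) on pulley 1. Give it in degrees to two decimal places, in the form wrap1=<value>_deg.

wrap1=184.09_deg

open belt: β = asin((r2−r1)/C) = asin(-3/84) = -2.0467°
wrap1 = π − 2β = 184.0934°
wrap2 = π + 2β = 175.9066°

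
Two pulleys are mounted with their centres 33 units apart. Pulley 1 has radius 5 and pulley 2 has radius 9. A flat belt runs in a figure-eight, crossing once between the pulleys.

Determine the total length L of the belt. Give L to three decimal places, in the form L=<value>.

crossed belt: β = asin((r1+r2)/C) = asin(14/33) = 25.1027°
wrap1 = wrap2 = π + 2β = 230.2054°
tangent length = C·cosβ = 29.8831
L = (r1+r2)·wrap + 2·C·cosβ = 14·4.0178 + 2·29.8831 = 116.0160

L=116.016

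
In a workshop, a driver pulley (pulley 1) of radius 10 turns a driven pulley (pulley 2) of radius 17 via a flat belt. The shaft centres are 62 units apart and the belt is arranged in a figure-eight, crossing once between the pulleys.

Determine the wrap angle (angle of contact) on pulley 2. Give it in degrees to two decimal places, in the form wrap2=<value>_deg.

crossed belt: β = asin((r1+r2)/C) = asin(27/62) = 25.8161°
wrap1 = wrap2 = π + 2β = 231.6322°

wrap2=231.63_deg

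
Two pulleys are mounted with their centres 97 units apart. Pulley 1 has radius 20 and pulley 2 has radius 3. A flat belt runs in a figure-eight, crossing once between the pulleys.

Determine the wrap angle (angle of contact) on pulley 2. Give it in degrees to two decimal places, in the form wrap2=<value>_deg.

wrap2=207.43_deg

crossed belt: β = asin((r1+r2)/C) = asin(23/97) = 13.7162°
wrap1 = wrap2 = π + 2β = 207.4325°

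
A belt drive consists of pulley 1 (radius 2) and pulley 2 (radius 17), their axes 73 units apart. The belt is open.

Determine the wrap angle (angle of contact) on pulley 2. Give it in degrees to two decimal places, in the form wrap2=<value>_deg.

open belt: β = asin((r2−r1)/C) = asin(15/73) = 11.8576°
wrap1 = π − 2β = 156.2849°
wrap2 = π + 2β = 203.7151°

wrap2=203.72_deg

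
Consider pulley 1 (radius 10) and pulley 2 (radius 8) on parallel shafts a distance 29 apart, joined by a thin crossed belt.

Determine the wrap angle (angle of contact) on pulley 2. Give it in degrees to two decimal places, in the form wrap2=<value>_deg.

crossed belt: β = asin((r1+r2)/C) = asin(18/29) = 38.3665°
wrap1 = wrap2 = π + 2β = 256.7330°

wrap2=256.73_deg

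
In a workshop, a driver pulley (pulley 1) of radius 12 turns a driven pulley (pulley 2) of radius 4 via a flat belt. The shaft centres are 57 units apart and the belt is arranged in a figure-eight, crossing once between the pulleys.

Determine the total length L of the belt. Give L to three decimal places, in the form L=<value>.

crossed belt: β = asin((r1+r2)/C) = asin(16/57) = 16.3021°
wrap1 = wrap2 = π + 2β = 212.6042°
tangent length = C·cosβ = 54.7083
L = (r1+r2)·wrap + 2·C·cosβ = 16·3.7106 + 2·54.7083 = 168.7869

L=168.787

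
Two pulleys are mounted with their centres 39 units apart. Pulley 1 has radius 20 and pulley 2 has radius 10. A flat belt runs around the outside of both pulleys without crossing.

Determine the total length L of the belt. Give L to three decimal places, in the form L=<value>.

open belt: β = asin((r2−r1)/C) = asin(-10/39) = -14.8572°
wrap1 = π − 2β = 209.7143°
wrap2 = π + 2β = 150.2857°
tangent length = C·cosβ = 37.6962
L = r1·wrap1 + r2·wrap2 + 2·C·cosβ = 20·3.6602 + 10·2.6230 + 2·37.6962 = 174.8262

L=174.826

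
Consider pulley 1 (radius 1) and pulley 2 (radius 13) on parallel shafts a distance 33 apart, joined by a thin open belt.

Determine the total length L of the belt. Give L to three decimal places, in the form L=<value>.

L=114.396

open belt: β = asin((r2−r1)/C) = asin(12/33) = 21.3237°
wrap1 = π − 2β = 137.3526°
wrap2 = π + 2β = 222.6474°
tangent length = C·cosβ = 30.7409
L = r1·wrap1 + r2·wrap2 + 2·C·cosβ = 1·2.3973 + 13·3.8859 + 2·30.7409 = 114.3960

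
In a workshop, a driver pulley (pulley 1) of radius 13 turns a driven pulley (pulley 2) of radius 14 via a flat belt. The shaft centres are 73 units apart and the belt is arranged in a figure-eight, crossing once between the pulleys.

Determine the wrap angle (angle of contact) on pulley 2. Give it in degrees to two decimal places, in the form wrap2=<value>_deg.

wrap2=223.41_deg

crossed belt: β = asin((r1+r2)/C) = asin(27/73) = 21.7072°
wrap1 = wrap2 = π + 2β = 223.4143°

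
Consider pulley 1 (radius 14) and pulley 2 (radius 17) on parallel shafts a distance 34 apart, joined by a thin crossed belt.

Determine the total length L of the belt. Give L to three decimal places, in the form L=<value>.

crossed belt: β = asin((r1+r2)/C) = asin(31/34) = 65.7504°
wrap1 = wrap2 = π + 2β = 311.5007°
tangent length = C·cosβ = 13.9642
L = (r1+r2)·wrap + 2·C·cosβ = 31·5.4367 + 2·13.9642 = 196.4666

L=196.467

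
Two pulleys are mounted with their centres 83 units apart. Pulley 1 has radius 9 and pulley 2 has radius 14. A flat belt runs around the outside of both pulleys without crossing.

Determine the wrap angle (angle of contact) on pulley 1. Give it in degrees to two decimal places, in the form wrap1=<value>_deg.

open belt: β = asin((r2−r1)/C) = asin(5/83) = 3.4536°
wrap1 = π − 2β = 173.0927°
wrap2 = π + 2β = 186.9073°

wrap1=173.09_deg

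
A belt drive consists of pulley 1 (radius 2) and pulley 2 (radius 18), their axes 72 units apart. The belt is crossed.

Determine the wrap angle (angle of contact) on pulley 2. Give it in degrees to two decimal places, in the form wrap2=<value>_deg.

crossed belt: β = asin((r1+r2)/C) = asin(20/72) = 16.1276°
wrap1 = wrap2 = π + 2β = 212.2552°

wrap2=212.26_deg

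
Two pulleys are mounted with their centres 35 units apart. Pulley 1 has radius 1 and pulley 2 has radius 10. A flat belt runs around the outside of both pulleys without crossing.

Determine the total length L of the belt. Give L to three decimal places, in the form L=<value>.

L=106.885

open belt: β = asin((r2−r1)/C) = asin(9/35) = 14.9006°
wrap1 = π − 2β = 150.1988°
wrap2 = π + 2β = 209.8012°
tangent length = C·cosβ = 33.8231
L = r1·wrap1 + r2·wrap2 + 2·C·cosβ = 1·2.6215 + 10·3.6617 + 2·33.8231 = 106.8848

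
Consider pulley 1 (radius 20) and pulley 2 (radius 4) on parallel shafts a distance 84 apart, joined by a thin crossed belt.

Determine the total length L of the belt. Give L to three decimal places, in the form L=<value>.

crossed belt: β = asin((r1+r2)/C) = asin(24/84) = 16.6015°
wrap1 = wrap2 = π + 2β = 213.2031°
tangent length = C·cosβ = 80.4984
L = (r1+r2)·wrap + 2·C·cosβ = 24·3.7211 + 2·80.4984 = 250.3032

L=250.303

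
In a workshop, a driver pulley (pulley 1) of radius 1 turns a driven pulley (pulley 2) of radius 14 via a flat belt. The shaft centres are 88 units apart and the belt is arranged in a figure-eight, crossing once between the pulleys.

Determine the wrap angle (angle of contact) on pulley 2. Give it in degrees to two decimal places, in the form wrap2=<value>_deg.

crossed belt: β = asin((r1+r2)/C) = asin(15/88) = 9.8142°
wrap1 = wrap2 = π + 2β = 199.6285°

wrap2=199.63_deg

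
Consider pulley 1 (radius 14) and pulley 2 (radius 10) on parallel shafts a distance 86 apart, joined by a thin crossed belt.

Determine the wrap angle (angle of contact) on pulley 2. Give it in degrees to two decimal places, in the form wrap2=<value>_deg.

wrap2=212.41_deg

crossed belt: β = asin((r1+r2)/C) = asin(24/86) = 16.2047°
wrap1 = wrap2 = π + 2β = 212.4094°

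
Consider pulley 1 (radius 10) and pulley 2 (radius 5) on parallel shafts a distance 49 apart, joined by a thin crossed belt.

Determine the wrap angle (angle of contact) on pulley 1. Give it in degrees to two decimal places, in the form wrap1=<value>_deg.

crossed belt: β = asin((r1+r2)/C) = asin(15/49) = 17.8257°
wrap1 = wrap2 = π + 2β = 215.6514°

wrap1=215.65_deg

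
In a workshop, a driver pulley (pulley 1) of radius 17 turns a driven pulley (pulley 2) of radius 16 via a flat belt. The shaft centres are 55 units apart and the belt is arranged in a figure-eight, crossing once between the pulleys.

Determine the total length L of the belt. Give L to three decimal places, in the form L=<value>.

L=234.144

crossed belt: β = asin((r1+r2)/C) = asin(33/55) = 36.8699°
wrap1 = wrap2 = π + 2β = 253.7398°
tangent length = C·cosβ = 44.0000
L = (r1+r2)·wrap + 2·C·cosβ = 33·4.4286 + 2·44.0000 = 234.1436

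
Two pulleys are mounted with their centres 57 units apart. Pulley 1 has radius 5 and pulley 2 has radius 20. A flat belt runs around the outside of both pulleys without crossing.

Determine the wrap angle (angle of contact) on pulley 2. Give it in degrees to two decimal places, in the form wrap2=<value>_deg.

open belt: β = asin((r2−r1)/C) = asin(15/57) = 15.2575°
wrap1 = π − 2β = 149.4850°
wrap2 = π + 2β = 210.5150°

wrap2=210.52_deg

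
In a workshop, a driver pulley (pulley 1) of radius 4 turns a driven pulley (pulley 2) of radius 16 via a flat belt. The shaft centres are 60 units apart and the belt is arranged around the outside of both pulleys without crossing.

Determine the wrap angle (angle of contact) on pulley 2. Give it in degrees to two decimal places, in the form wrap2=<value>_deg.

open belt: β = asin((r2−r1)/C) = asin(12/60) = 11.5370°
wrap1 = π − 2β = 156.9261°
wrap2 = π + 2β = 203.0739°

wrap2=203.07_deg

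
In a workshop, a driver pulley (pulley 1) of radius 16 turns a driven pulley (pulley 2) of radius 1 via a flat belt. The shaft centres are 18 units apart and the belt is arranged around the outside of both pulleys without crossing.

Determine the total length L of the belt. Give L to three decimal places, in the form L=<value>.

open belt: β = asin((r2−r1)/C) = asin(-15/18) = -56.4427°
wrap1 = π − 2β = 292.8854°
wrap2 = π + 2β = 67.1146°
tangent length = C·cosβ = 9.9499
L = r1·wrap1 + r2·wrap2 + 2·C·cosβ = 16·5.1118 + 1·1.1714 + 2·9.9499 = 102.8601

L=102.860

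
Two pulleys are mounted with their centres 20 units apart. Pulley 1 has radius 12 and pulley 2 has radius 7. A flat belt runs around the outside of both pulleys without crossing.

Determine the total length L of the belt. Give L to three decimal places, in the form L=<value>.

open belt: β = asin((r2−r1)/C) = asin(-5/20) = -14.4775°
wrap1 = π − 2β = 208.9550°
wrap2 = π + 2β = 151.0450°
tangent length = C·cosβ = 19.3649
L = r1·wrap1 + r2·wrap2 + 2·C·cosβ = 12·3.6470 + 7·2.6362 + 2·19.3649 = 100.9469

L=100.947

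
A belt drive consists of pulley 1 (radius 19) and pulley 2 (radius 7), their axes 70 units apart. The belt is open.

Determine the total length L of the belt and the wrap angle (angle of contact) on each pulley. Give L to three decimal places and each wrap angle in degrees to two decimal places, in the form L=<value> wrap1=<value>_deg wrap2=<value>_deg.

L=223.744 wrap1=199.74_deg wrap2=160.26_deg

open belt: β = asin((r2−r1)/C) = asin(-12/70) = -9.8709°
wrap1 = π − 2β = 199.7418°
wrap2 = π + 2β = 160.2582°
tangent length = C·cosβ = 68.9638
L = r1·wrap1 + r2·wrap2 + 2·C·cosβ = 19·3.4862 + 7·2.7970 + 2·68.9638 = 223.7436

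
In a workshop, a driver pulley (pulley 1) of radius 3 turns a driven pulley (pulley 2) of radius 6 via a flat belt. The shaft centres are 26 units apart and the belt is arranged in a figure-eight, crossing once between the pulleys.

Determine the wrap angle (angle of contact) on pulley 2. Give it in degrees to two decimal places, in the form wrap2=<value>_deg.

crossed belt: β = asin((r1+r2)/C) = asin(9/26) = 20.2522°
wrap1 = wrap2 = π + 2β = 220.5045°

wrap2=220.50_deg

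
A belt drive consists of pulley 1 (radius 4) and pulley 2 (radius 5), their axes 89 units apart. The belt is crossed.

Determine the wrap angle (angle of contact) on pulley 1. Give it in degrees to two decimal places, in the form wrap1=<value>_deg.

crossed belt: β = asin((r1+r2)/C) = asin(9/89) = 5.8039°
wrap1 = wrap2 = π + 2β = 191.6078°

wrap1=191.61_deg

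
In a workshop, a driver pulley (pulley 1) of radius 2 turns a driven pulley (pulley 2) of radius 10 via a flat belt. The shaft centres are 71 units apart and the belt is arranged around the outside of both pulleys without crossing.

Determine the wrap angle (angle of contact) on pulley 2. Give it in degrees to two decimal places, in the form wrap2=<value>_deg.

wrap2=192.94_deg

open belt: β = asin((r2−r1)/C) = asin(8/71) = 6.4696°
wrap1 = π − 2β = 167.0608°
wrap2 = π + 2β = 192.9392°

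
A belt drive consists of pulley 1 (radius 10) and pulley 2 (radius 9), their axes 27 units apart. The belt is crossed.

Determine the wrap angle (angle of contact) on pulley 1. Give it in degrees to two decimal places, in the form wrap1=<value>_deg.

crossed belt: β = asin((r1+r2)/C) = asin(19/27) = 44.7249°
wrap1 = wrap2 = π + 2β = 269.4498°

wrap1=269.45_deg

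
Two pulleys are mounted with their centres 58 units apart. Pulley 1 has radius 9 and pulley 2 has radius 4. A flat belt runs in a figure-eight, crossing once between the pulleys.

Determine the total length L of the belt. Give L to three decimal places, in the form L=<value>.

crossed belt: β = asin((r1+r2)/C) = asin(13/58) = 12.9522°
wrap1 = wrap2 = π + 2β = 205.9044°
tangent length = C·cosβ = 56.5243
L = (r1+r2)·wrap + 2·C·cosβ = 13·3.5937 + 2·56.5243 = 159.7669

L=159.767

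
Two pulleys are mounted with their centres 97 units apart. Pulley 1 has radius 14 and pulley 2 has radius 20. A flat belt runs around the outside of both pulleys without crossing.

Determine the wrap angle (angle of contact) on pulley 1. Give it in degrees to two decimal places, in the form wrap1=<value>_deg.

wrap1=172.91_deg

open belt: β = asin((r2−r1)/C) = asin(6/97) = 3.5463°
wrap1 = π − 2β = 172.9073°
wrap2 = π + 2β = 187.0927°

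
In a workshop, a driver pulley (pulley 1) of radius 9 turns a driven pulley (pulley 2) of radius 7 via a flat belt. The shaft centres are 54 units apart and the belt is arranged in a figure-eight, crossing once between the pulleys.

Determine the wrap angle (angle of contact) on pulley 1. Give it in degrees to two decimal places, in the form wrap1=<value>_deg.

crossed belt: β = asin((r1+r2)/C) = asin(16/54) = 17.2353°
wrap1 = wrap2 = π + 2β = 214.4706°

wrap1=214.47_deg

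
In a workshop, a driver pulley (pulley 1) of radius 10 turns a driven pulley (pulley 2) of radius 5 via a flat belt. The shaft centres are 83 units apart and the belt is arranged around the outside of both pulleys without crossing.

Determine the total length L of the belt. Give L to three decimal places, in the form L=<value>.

L=213.425

open belt: β = asin((r2−r1)/C) = asin(-5/83) = -3.4536°
wrap1 = π − 2β = 186.9073°
wrap2 = π + 2β = 173.0927°
tangent length = C·cosβ = 82.8493
L = r1·wrap1 + r2·wrap2 + 2·C·cosβ = 10·3.2621 + 5·3.0210 + 2·82.8493 = 213.4252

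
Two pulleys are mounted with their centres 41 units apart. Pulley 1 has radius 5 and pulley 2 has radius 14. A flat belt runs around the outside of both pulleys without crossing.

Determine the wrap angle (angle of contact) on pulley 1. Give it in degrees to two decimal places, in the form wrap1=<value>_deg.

wrap1=154.64_deg

open belt: β = asin((r2−r1)/C) = asin(9/41) = 12.6804°
wrap1 = π − 2β = 154.6392°
wrap2 = π + 2β = 205.3608°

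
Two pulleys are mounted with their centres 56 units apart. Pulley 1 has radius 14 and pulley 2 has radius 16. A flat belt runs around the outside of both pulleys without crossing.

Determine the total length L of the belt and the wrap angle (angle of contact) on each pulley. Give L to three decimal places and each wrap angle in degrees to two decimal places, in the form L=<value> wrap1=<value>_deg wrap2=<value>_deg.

L=206.319 wrap1=175.91_deg wrap2=184.09_deg

open belt: β = asin((r2−r1)/C) = asin(2/56) = 2.0467°
wrap1 = π − 2β = 175.9066°
wrap2 = π + 2β = 184.0934°
tangent length = C·cosβ = 55.9643
L = r1·wrap1 + r2·wrap2 + 2·C·cosβ = 14·3.0701 + 16·3.2130 + 2·55.9643 = 206.3192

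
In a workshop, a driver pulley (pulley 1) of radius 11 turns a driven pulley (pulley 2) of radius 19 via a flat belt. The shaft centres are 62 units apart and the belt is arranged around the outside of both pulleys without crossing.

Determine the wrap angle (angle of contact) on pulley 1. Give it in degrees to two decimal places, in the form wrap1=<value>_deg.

open belt: β = asin((r2−r1)/C) = asin(8/62) = 7.4137°
wrap1 = π − 2β = 165.1727°
wrap2 = π + 2β = 194.8273°

wrap1=165.17_deg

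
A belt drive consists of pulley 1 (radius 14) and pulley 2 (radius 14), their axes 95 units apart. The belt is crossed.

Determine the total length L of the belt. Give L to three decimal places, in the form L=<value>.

L=286.279

crossed belt: β = asin((r1+r2)/C) = asin(28/95) = 17.1418°
wrap1 = wrap2 = π + 2β = 214.2835°
tangent length = C·cosβ = 90.7800
L = (r1+r2)·wrap + 2·C·cosβ = 28·3.7400 + 2·90.7800 = 286.2786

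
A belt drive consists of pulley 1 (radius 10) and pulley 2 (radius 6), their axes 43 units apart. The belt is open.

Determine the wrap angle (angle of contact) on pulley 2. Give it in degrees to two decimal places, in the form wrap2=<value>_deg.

open belt: β = asin((r2−r1)/C) = asin(-4/43) = -5.3376°
wrap1 = π − 2β = 190.6751°
wrap2 = π + 2β = 169.3249°

wrap2=169.32_deg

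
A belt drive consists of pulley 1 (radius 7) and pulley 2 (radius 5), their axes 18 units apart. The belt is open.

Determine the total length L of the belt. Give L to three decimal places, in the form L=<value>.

L=73.922

open belt: β = asin((r2−r1)/C) = asin(-2/18) = -6.3794°
wrap1 = π − 2β = 192.7587°
wrap2 = π + 2β = 167.2413°
tangent length = C·cosβ = 17.8885
L = r1·wrap1 + r2·wrap2 + 2·C·cosβ = 7·3.3643 + 5·2.9189 + 2·17.8885 = 73.9216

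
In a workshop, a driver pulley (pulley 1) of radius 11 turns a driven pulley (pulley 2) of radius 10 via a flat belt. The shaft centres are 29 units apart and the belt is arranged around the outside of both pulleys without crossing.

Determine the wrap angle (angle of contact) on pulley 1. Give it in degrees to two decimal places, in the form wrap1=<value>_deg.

open belt: β = asin((r2−r1)/C) = asin(-1/29) = -1.9761°
wrap1 = π − 2β = 183.9522°
wrap2 = π + 2β = 176.0478°

wrap1=183.95_deg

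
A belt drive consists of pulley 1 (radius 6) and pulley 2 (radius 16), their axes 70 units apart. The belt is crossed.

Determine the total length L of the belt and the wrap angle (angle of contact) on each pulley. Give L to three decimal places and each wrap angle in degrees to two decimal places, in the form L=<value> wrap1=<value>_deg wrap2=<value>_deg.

crossed belt: β = asin((r1+r2)/C) = asin(22/70) = 18.3177°
wrap1 = wrap2 = π + 2β = 216.6354°
tangent length = C·cosβ = 66.4530
L = (r1+r2)·wrap + 2·C·cosβ = 22·3.7810 + 2·66.4530 = 216.0880

L=216.088 wrap1=216.64_deg wrap2=216.64_deg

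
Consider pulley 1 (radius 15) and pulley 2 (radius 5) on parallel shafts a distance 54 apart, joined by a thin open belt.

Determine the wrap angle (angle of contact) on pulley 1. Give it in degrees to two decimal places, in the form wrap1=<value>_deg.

wrap1=201.34_deg

open belt: β = asin((r2−r1)/C) = asin(-10/54) = -10.6719°
wrap1 = π − 2β = 201.3439°
wrap2 = π + 2β = 158.6561°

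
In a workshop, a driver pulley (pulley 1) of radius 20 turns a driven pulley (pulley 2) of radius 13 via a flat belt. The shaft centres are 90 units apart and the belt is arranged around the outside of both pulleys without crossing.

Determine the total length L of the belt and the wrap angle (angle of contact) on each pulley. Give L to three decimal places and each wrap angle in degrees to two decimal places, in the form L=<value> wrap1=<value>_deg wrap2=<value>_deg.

L=284.217 wrap1=188.92_deg wrap2=171.08_deg

open belt: β = asin((r2−r1)/C) = asin(-7/90) = -4.4608°
wrap1 = π − 2β = 188.9217°
wrap2 = π + 2β = 171.0783°
tangent length = C·cosβ = 89.7274
L = r1·wrap1 + r2·wrap2 + 2·C·cosβ = 20·3.2973 + 13·2.9859 + 2·89.7274 = 284.2173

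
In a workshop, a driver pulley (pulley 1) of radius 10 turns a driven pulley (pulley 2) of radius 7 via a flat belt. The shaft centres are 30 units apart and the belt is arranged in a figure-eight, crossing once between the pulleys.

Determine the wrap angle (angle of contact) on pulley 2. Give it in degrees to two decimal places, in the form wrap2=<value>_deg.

crossed belt: β = asin((r1+r2)/C) = asin(17/30) = 34.5181°
wrap1 = wrap2 = π + 2β = 249.0362°

wrap2=249.04_deg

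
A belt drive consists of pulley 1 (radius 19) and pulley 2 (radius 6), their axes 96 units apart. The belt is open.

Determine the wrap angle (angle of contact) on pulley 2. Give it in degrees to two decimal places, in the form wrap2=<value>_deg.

open belt: β = asin((r2−r1)/C) = asin(-13/96) = -7.7827°
wrap1 = π − 2β = 195.5654°
wrap2 = π + 2β = 164.4346°

wrap2=164.43_deg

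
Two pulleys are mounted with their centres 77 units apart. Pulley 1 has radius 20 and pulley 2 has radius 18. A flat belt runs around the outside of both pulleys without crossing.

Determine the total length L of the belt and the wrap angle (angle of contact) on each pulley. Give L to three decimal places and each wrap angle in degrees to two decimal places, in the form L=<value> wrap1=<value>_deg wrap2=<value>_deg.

L=273.432 wrap1=182.98_deg wrap2=177.02_deg

open belt: β = asin((r2−r1)/C) = asin(-2/77) = -1.4884°
wrap1 = π − 2β = 182.9767°
wrap2 = π + 2β = 177.0233°
tangent length = C·cosβ = 76.9740
L = r1·wrap1 + r2·wrap2 + 2·C·cosβ = 20·3.1935 + 18·3.0896 + 2·76.9740 = 273.4325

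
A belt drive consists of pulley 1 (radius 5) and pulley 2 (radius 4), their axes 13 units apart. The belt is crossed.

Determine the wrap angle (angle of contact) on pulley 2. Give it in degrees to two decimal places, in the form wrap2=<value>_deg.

crossed belt: β = asin((r1+r2)/C) = asin(9/13) = 43.8131°
wrap1 = wrap2 = π + 2β = 267.6261°

wrap2=267.63_deg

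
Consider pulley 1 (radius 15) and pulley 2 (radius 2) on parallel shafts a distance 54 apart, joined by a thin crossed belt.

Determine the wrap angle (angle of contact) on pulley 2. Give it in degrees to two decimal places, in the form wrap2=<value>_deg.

wrap2=216.70_deg

crossed belt: β = asin((r1+r2)/C) = asin(17/54) = 18.3496°
wrap1 = wrap2 = π + 2β = 216.6993°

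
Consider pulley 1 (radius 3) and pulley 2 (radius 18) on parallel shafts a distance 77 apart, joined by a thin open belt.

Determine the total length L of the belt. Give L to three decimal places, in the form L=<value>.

open belt: β = asin((r2−r1)/C) = asin(15/77) = 11.2333°
wrap1 = π − 2β = 157.5333°
wrap2 = π + 2β = 202.4667°
tangent length = C·cosβ = 75.5248
L = r1·wrap1 + r2·wrap2 + 2·C·cosβ = 3·2.7495 + 18·3.5337 + 2·75.5248 = 222.9049

L=222.905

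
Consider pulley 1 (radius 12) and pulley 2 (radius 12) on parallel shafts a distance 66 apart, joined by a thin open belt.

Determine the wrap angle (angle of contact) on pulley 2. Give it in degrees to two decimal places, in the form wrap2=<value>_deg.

wrap2=180.00_deg

open belt: β = asin((r2−r1)/C) = asin(0/66) = 0.0000°
wrap1 = π − 2β = 180.0000°
wrap2 = π + 2β = 180.0000°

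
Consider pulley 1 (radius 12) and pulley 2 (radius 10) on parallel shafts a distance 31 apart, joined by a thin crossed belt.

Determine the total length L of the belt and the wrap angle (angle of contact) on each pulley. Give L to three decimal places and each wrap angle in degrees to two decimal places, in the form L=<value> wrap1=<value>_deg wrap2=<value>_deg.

L=147.513 wrap1=270.42_deg wrap2=270.42_deg

crossed belt: β = asin((r1+r2)/C) = asin(22/31) = 45.2087°
wrap1 = wrap2 = π + 2β = 270.4174°
tangent length = C·cosβ = 21.8403
L = (r1+r2)·wrap + 2·C·cosβ = 22·4.7197 + 2·21.8403 = 147.5135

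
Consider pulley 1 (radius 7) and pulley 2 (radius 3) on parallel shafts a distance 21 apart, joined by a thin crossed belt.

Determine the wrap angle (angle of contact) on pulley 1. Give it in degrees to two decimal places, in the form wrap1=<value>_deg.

wrap1=236.87_deg

crossed belt: β = asin((r1+r2)/C) = asin(10/21) = 28.4369°
wrap1 = wrap2 = π + 2β = 236.8738°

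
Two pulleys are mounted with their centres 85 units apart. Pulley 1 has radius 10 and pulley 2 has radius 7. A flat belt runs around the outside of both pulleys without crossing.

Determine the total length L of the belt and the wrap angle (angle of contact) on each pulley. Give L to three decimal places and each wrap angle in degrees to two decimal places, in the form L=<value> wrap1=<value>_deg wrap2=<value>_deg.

open belt: β = asin((r2−r1)/C) = asin(-3/85) = -2.0226°
wrap1 = π − 2β = 184.0452°
wrap2 = π + 2β = 175.9548°
tangent length = C·cosβ = 84.9470
L = r1·wrap1 + r2·wrap2 + 2·C·cosβ = 10·3.2122 + 7·3.0710 + 2·84.9470 = 223.5130

L=223.513 wrap1=184.05_deg wrap2=175.95_deg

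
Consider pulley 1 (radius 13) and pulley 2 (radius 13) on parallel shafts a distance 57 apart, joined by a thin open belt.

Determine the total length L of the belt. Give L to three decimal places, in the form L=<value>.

open belt: β = asin((r2−r1)/C) = asin(0/57) = 0.0000°
wrap1 = π − 2β = 180.0000°
wrap2 = π + 2β = 180.0000°
tangent length = C·cosβ = 57.0000
L = r1·wrap1 + r2·wrap2 + 2·C·cosβ = 13·3.1416 + 13·3.1416 + 2·57.0000 = 195.6814

L=195.681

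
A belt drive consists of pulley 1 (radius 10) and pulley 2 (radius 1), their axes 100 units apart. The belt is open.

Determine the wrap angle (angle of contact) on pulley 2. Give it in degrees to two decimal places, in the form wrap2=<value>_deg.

wrap2=169.67_deg

open belt: β = asin((r2−r1)/C) = asin(-9/100) = -5.1636°
wrap1 = π − 2β = 190.3272°
wrap2 = π + 2β = 169.6728°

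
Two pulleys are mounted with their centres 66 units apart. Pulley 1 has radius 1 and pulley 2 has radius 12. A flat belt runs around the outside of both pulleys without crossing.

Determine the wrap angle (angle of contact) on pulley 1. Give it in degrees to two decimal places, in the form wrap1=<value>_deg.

open belt: β = asin((r2−r1)/C) = asin(11/66) = 9.5941°
wrap1 = π − 2β = 160.8119°
wrap2 = π + 2β = 199.1881°

wrap1=160.81_deg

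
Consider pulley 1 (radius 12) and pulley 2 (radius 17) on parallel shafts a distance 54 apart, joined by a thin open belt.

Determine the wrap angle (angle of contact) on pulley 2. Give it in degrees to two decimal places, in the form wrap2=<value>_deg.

open belt: β = asin((r2−r1)/C) = asin(5/54) = 5.3128°
wrap1 = π − 2β = 169.3745°
wrap2 = π + 2β = 190.6255°

wrap2=190.63_deg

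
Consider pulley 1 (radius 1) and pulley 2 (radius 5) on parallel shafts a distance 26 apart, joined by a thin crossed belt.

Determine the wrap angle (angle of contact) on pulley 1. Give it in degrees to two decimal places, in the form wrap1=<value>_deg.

wrap1=206.68_deg

crossed belt: β = asin((r1+r2)/C) = asin(6/26) = 13.3424°
wrap1 = wrap2 = π + 2β = 206.6847°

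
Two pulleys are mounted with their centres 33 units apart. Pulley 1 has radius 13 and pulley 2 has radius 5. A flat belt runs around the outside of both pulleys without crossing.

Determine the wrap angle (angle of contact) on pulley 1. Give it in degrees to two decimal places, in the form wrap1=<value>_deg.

open belt: β = asin((r2−r1)/C) = asin(-8/33) = -14.0297°
wrap1 = π − 2β = 208.0593°
wrap2 = π + 2β = 151.9407°

wrap1=208.06_deg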